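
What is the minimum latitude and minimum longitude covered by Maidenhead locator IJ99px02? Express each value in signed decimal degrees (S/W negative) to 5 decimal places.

9.96667, -0.75000

Field I=8, J=9: +8·20° lon, +9·10° lat → SW at lon -20°, lat 0°.
Square 9, 9: +9·2° lon, +9·1° lat → SW at lon -2°, lat 9°.
Subsquare p=15, x=23: +15·0.0833333° lon, +23·0.0416667° lat → SW at lon -0.75°, lat 9.95833°.
Extended square 0, 2: +0·0.00833333° lon, +2·0.00416667° lat → SW at lon -0.75°, lat 9.96667°.
latitude 9.96667, longitude -0.75000.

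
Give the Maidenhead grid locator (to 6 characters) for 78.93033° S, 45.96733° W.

GB71ab

Offset from 180°W / 90°S: lon 134.0327°, lat 11.0697°.
Field (20°×10°, letters A–R): lon ⌊134.0327/20⌋ = 6 → G; lat ⌊11.0697/10⌋ = 1 → B.
Square (2°×1°, digits 0–9): lon ⌊14.0327/2⌋ = 7; lat ⌊1.0697/1⌋ = 1.
Subsquare (5′×2.5′, letters a–x): lon ⌊0.0327/0.0833333⌋ = 0 → a; lat ⌊0.0697/0.0416667⌋ = 1 → b.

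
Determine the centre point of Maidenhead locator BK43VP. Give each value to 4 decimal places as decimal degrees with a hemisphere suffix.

13.6458° N, 150.2083° W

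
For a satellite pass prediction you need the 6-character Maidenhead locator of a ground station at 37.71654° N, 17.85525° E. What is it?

JM87wr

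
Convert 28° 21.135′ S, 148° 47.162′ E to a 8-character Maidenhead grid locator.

QG41jp45

Shift to the Maidenhead origin (180°W, 90°S): lon 328.78603, lat 61.64775.
Field: 328.78603/20 → 16 → Q, 61.64775/10 → 6 → G; chars QG.
Square: 8.78603/2 → 4, 1.64775/1 → 1; chars 41.
Subsquare: 0.78603/0.0833333 → 9 → j, 0.64775/0.0416667 → 15 → p; chars jp.
Extended square: 0.03603/0.00833333 → 4, 0.02275/0.00416667 → 5; chars 45.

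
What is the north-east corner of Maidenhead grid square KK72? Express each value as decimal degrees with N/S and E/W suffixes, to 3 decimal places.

13.000° N, 36.000° E

Field K=10, K=10: +10·20° lon, +10·10° lat → SW at lon 20°, lat 10°.
Square 7, 2: +7·2° lon, +2·1° lat → SW at lon 34°, lat 12°.
Cell spans 2° lon × 1° lat. NE corner is SW corner plus one full cell.
latitude 13.000° N, longitude 36.000° E.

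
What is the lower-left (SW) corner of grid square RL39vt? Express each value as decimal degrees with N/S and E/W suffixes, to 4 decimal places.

29.7917° N, 167.7500° E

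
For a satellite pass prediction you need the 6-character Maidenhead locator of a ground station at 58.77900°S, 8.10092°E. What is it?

Shift to the Maidenhead origin (180°W, 90°S): lon 188.1009, lat 31.2210.
Field (20°×10°, letters A–R): lon ⌊188.1009/20⌋ = 9 → J; lat ⌊31.2210/10⌋ = 3 → D.
Square (2°×1°, digits 0–9): lon ⌊8.1009/2⌋ = 4; lat ⌊1.2210/1⌋ = 1.
Subsquare (5′×2.5′, letters a–x): lon ⌊0.1009/0.0833333⌋ = 1 → b; lat ⌊0.2210/0.0416667⌋ = 5 → f.

JD41bf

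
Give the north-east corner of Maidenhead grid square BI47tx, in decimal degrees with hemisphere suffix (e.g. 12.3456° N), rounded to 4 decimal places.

2.0000° S, 150.3333° W

Field B=1, I=8: +1·20° lon, +8·10° lat → SW at lon -160°, lat -10°.
Square 4, 7: +4·2° lon, +7·1° lat → SW at lon -152°, lat -3°.
Subsquare t=19, x=23: +19·0.0833333° lon, +23·0.0416667° lat → SW at lon -150.417°, lat -2.04167°.
Cell spans 0.0833333° lon × 0.0416667° lat. NE corner is SW corner plus one full cell.
latitude 2.0000° S, longitude 150.3333° W.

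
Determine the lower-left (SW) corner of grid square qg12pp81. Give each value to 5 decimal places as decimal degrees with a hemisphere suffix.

Field Q=16, G=6: +16·20° lon, +6·10° lat → SW at lon 140°, lat -30°.
Square 1, 2: +1·2° lon, +2·1° lat → SW at lon 142°, lat -28°.
Subsquare p=15, p=15: +15·0.0833333° lon, +15·0.0416667° lat → SW at lon 143.25°, lat -27.375°.
Extended square 8, 1: +8·0.00833333° lon, +1·0.00416667° lat → SW at lon 143.317°, lat -27.3708°.
latitude 27.37083° S, longitude 143.31667° E.

27.37083° S, 143.31667° E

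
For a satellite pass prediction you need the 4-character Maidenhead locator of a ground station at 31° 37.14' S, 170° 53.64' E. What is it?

RF58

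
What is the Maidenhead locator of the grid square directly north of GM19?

GN10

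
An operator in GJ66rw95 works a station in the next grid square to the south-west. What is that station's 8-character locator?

GJ66rw84

Longitude extended square 9; −1 → 8.
Latitude extended square 5; −1 → 4.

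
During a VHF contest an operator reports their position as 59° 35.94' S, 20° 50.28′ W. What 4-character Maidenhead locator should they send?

HD90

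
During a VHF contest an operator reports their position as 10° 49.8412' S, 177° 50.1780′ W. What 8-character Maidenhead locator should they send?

Add 180° to longitude and 90° to latitude: 2.16370, 79.16931.
Field: 2.16370/20 → 0 → A, 79.16931/10 → 7 → H; chars AH.
Square: 2.16370/2 → 1, 9.16931/1 → 9; chars 19.
Subsquare: 0.16370/0.0833333 → 1 → b, 0.16931/0.0416667 → 4 → e; chars be.
Extended square: 0.08037/0.00833333 → 9, 0.00265/0.00416667 → 0; chars 90.

AH19be90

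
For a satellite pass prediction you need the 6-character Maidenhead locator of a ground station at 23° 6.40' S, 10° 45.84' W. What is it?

Offset from 180°W / 90°S: lon 169.2360°, lat 66.8933°.
Field: 169.2360/20 → 8 → I, 66.8933/10 → 6 → G; chars IG.
Square: 9.2360/2 → 4, 6.8933/1 → 6; chars 46.
Subsquare: 1.2360/0.0833333 → 14 → o, 0.8933/0.0416667 → 21 → v; chars ov.

IG46ov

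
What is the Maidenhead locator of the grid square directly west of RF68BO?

Longitude subsquare b = 1; −1 → 0 = a.
The latitude characters are unchanged.

RF68ao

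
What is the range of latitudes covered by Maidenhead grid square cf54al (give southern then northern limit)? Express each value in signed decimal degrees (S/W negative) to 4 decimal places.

-35.5417, -35.5000

Field C=2, F=5: +2·20° lon, +5·10° lat → SW at lon -140°, lat -40°.
Square 5, 4: +5·2° lon, +4·1° lat → SW at lon -130°, lat -36°.
Subsquare a=0, l=11: +0·0.0833333° lon, +11·0.0416667° lat → SW at lon -130°, lat -35.5417°.
Cell spans 0.0833333° lon × 0.0416667° lat.
south -35.5417, north -35.5000.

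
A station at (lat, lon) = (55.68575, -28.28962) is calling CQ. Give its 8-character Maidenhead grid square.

Add 180° to longitude and 90° to latitude: 151.71038, 145.68575.
Field: lon ⌊151.71038/20⌋ = 7 → H; lat ⌊145.68575/10⌋ = 14 → O.
Square: lon ⌊11.71038/2⌋ = 5; lat ⌊5.68575/1⌋ = 5.
Subsquare: lon ⌊1.71038/0.0833333⌋ = 20 → u; lat ⌊0.68575/0.0416667⌋ = 16 → q.
Extended square: lon ⌊0.04371/0.00833333⌋ = 5; lat ⌊0.01908/0.00416667⌋ = 4.

HO55uq54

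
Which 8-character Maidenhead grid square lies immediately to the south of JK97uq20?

JK97up29

Latitude extended square 0; −1 → -1, wraps to 9, carry into subsquare.
Latitude subsquare q = 16; −1 → 15 = p.
The longitude characters are unchanged.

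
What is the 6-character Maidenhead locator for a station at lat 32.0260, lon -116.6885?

Shift to the Maidenhead origin (180°W, 90°S): lon 63.3115, lat 122.0260.
Field (20°×10°, letters A–R): 63.3115/20 → 3 → D, 122.0260/10 → 12 → M; chars DM.
Square (2°×1°, digits 0–9): 3.3115/2 → 1, 2.0260/1 → 2; chars 12.
Subsquare (5′×2.5′, letters a–x): 1.3115/0.0833333 → 15 → p, 0.0260/0.0416667 → 0 → a; chars pa.

DM12pa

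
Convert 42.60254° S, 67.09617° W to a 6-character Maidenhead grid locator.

FE67kj

Add 180° to longitude and 90° to latitude: 112.9038, 47.3975.
Field (20°×10°, letters A–R): lon ⌊112.9038/20⌋ = 5 → F; lat ⌊47.3975/10⌋ = 4 → E.
Square (2°×1°, digits 0–9): lon ⌊12.9038/2⌋ = 6; lat ⌊7.3975/1⌋ = 7.
Subsquare (5′×2.5′, letters a–x): lon ⌊0.9038/0.0833333⌋ = 10 → k; lat ⌊0.3975/0.0416667⌋ = 9 → j.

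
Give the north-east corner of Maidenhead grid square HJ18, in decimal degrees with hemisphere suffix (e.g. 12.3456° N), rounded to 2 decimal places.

Field H=7, J=9: +7·20° lon, +9·10° lat → SW at lon -40°, lat 0°.
Square 1, 8: +1·2° lon, +8·1° lat → SW at lon -38°, lat 8°.
Cell spans 2° lon × 1° lat. NE corner is SW corner plus one full cell.
latitude 9.00° N, longitude 36.00° W.

9.00° N, 36.00° W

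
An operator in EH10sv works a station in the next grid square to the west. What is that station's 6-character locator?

EH10rv

Longitude subsquare s = 18; −1 → 17 = r.
The latitude characters are unchanged.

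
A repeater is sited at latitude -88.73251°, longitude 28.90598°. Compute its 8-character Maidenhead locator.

KA41kg84

Add 180° to longitude and 90° to latitude: 208.90598, 1.26749.
Field: 208.90598/20 → 10 → K, 1.26749/10 → 0 → A; chars KA.
Square: 8.90598/2 → 4, 1.26749/1 → 1; chars 41.
Subsquare: 0.90598/0.0833333 → 10 → k, 0.26749/0.0416667 → 6 → g; chars kg.
Extended square: 0.07265/0.00833333 → 8, 0.01749/0.00416667 → 4; chars 84.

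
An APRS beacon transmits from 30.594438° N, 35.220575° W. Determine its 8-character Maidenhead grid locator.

HM20jo32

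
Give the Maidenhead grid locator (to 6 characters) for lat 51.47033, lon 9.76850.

JO41vl

Offset from 180°W / 90°S: lon 189.7685°, lat 141.4703°.
Field: 189.7685/20 → 9 → J, 141.4703/10 → 14 → O; chars JO.
Square: 9.7685/2 → 4, 1.4703/1 → 1; chars 41.
Subsquare: 1.7685/0.0833333 → 21 → v, 0.4703/0.0416667 → 11 → l; chars vl.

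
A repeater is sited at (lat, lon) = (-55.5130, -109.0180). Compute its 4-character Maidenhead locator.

DD54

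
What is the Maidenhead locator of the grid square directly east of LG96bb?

LG96cb

Longitude subsquare b = 1; +1 → 2 = c.
The latitude characters are unchanged.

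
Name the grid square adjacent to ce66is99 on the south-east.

Longitude extended square 9; +1 → 10, wraps to 0, carry into subsquare.
Longitude subsquare i = 8; +1 → 9 = j.
Latitude extended square 9; −1 → 8.

CE66js08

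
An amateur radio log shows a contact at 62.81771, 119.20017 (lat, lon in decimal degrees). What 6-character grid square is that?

Offset from 180°W / 90°S: lon 299.2002°, lat 152.8177°.
Field: lon ⌊299.2002/20⌋ = 14 → O; lat ⌊152.8177/10⌋ = 15 → P.
Square: lon ⌊19.2002/2⌋ = 9; lat ⌊2.8177/1⌋ = 2.
Subsquare: lon ⌊1.2002/0.0833333⌋ = 14 → o; lat ⌊0.8177/0.0416667⌋ = 19 → t.

OP92ot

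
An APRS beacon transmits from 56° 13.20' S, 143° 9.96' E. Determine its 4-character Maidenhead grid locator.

QD13

Add 180° to longitude and 90° to latitude: 323.17, 33.78.
Field (20°×10°, letters A–R): lon ⌊323.17/20⌋ = 16 → Q; lat ⌊33.78/10⌋ = 3 → D.
Square (2°×1°, digits 0–9): lon ⌊3.17/2⌋ = 1; lat ⌊3.78/1⌋ = 3.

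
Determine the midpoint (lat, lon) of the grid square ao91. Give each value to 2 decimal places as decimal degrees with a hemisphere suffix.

51.50° N, 161.00° W

Field A=0, O=14: +0·20° lon, +14·10° lat → SW at lon -180°, lat 50°.
Square 9, 1: +9·2° lon, +1·1° lat → SW at lon -162°, lat 51°.
Cell spans 2° lon × 1° lat. Centre is SW corner plus half of each.
latitude 51.50° N, longitude 161.00° W.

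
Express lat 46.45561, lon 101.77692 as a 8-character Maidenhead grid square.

Offset from 180°W / 90°S: lon 281.77692°, lat 136.45561°.
Field: lon ⌊281.77692/20⌋ = 14 → O; lat ⌊136.45561/10⌋ = 13 → N.
Square: lon ⌊1.77692/2⌋ = 0; lat ⌊6.45561/1⌋ = 6.
Subsquare: lon ⌊1.77692/0.0833333⌋ = 21 → v; lat ⌊0.45561/0.0416667⌋ = 10 → k.
Extended square: lon ⌊0.02692/0.00833333⌋ = 3; lat ⌊0.03894/0.00416667⌋ = 9.

ON06vk39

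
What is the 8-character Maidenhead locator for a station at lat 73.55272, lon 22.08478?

Shift to the Maidenhead origin (180°W, 90°S): lon 202.08478, lat 163.55272.
Field: lon ⌊202.08478/20⌋ = 10 → K; lat ⌊163.55272/10⌋ = 16 → Q.
Square: lon ⌊2.08478/2⌋ = 1; lat ⌊3.55272/1⌋ = 3.
Subsquare: lon ⌊0.08478/0.0833333⌋ = 1 → b; lat ⌊0.55272/0.0416667⌋ = 13 → n.
Extended square: lon ⌊0.00145/0.00833333⌋ = 0; lat ⌊0.01105/0.00416667⌋ = 2.

KQ13bn02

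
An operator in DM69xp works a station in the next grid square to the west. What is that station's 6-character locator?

Longitude subsquare x = 23; −1 → 22 = w.
The latitude characters are unchanged.

DM69wp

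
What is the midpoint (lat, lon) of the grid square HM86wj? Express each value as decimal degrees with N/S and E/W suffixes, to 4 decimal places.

Field H=7, M=12: +7·20° lon, +12·10° lat → SW at lon -40°, lat 30°.
Square 8, 6: +8·2° lon, +6·1° lat → SW at lon -24°, lat 36°.
Subsquare w=22, j=9: +22·0.0833333° lon, +9·0.0416667° lat → SW at lon -22.1667°, lat 36.375°.
Cell spans 0.0833333° lon × 0.0416667° lat. Centre is SW corner plus half of each.
latitude 36.3958° N, longitude 22.1250° W.

36.3958° N, 22.1250° W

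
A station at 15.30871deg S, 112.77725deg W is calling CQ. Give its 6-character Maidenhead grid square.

Add 180° to longitude and 90° to latitude: 67.2228, 74.6913.
Field (20°×10°, letters A–R): lon ⌊67.2228/20⌋ = 3 → D; lat ⌊74.6913/10⌋ = 7 → H.
Square (2°×1°, digits 0–9): lon ⌊7.2228/2⌋ = 3; lat ⌊4.6913/1⌋ = 4.
Subsquare (5′×2.5′, letters a–x): lon ⌊1.2228/0.0833333⌋ = 14 → o; lat ⌊0.6913/0.0416667⌋ = 16 → q.

DH34oq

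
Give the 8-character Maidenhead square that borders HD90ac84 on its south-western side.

HD90ac73

Longitude extended square 8; −1 → 7.
Latitude extended square 4; −1 → 3.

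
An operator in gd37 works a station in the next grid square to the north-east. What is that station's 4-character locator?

GD48

Longitude square 3; +1 → 4.
Latitude square 7; +1 → 8.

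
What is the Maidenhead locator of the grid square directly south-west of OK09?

Longitude square 0; −1 → -1, wraps to 9, carry into field.
Longitude field O = 14; −1 → 13 = N.
Latitude square 9; −1 → 8.

NK98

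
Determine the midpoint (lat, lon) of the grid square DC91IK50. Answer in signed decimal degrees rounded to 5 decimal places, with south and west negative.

Field D=3, C=2: +3·20° lon, +2·10° lat → SW at lon -120°, lat -70°.
Square 9, 1: +9·2° lon, +1·1° lat → SW at lon -102°, lat -69°.
Subsquare i=8, k=10: +8·0.0833333° lon, +10·0.0416667° lat → SW at lon -101.333°, lat -68.5833°.
Extended square 5, 0: +5·0.00833333° lon, +0·0.00416667° lat → SW at lon -101.292°, lat -68.5833°.
Cell spans 0.00833333° lon × 0.00416667° lat. Centre is SW corner plus half of each.
latitude -68.58125, longitude -101.28750.

-68.58125, -101.28750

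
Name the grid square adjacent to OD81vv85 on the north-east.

OD81vv96

Longitude extended square 8; +1 → 9.
Latitude extended square 5; +1 → 6.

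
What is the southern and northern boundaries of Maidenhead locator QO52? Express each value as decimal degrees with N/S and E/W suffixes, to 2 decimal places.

Field Q=16, O=14: +16·20° lon, +14·10° lat → SW at lon 140°, lat 50°.
Square 5, 2: +5·2° lon, +2·1° lat → SW at lon 150°, lat 52°.
Cell spans 2° lon × 1° lat.
south 52.00° N, north 53.00° N.

52.00° N, 53.00° N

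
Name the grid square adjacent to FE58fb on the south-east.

FE58ga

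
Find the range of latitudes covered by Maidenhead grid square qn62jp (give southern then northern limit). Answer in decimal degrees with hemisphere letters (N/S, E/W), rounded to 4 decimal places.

42.6250° N, 42.6667° N

Field Q=16, N=13: +16·20° lon, +13·10° lat → SW at lon 140°, lat 40°.
Square 6, 2: +6·2° lon, +2·1° lat → SW at lon 152°, lat 42°.
Subsquare j=9, p=15: +9·0.0833333° lon, +15·0.0416667° lat → SW at lon 152.75°, lat 42.625°.
Cell spans 0.0833333° lon × 0.0416667° lat.
south 42.6250° N, north 42.6667° N.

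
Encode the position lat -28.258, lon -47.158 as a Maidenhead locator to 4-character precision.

Add 180° to longitude and 90° to latitude: 132.84, 61.74.
Field: lon ⌊132.84/20⌋ = 6 → G; lat ⌊61.74/10⌋ = 6 → G.
Square: lon ⌊12.84/2⌋ = 6; lat ⌊1.74/1⌋ = 1.

GG61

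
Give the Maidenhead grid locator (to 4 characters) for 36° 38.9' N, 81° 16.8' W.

Shift to the Maidenhead origin (180°W, 90°S): lon 98.72, lat 126.65.
Field: lon ⌊98.72/20⌋ = 4 → E; lat ⌊126.65/10⌋ = 12 → M.
Square: lon ⌊18.72/2⌋ = 9; lat ⌊6.65/1⌋ = 6.

EM96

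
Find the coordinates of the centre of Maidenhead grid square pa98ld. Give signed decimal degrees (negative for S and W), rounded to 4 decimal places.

-81.8542, 138.9583

Field P=15, A=0: +15·20° lon, +0·10° lat → SW at lon 120°, lat -90°.
Square 9, 8: +9·2° lon, +8·1° lat → SW at lon 138°, lat -82°.
Subsquare l=11, d=3: +11·0.0833333° lon, +3·0.0416667° lat → SW at lon 138.917°, lat -81.875°.
Cell spans 0.0833333° lon × 0.0416667° lat. Centre is SW corner plus half of each.
latitude -81.8542, longitude 138.9583.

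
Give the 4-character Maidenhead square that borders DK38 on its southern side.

DK37

Latitude square 8; −1 → 7.
The longitude characters are unchanged.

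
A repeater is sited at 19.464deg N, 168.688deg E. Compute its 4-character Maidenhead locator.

Offset from 180°W / 90°S: lon 348.69°, lat 109.46°.
Field: lon ⌊348.69/20⌋ = 17 → R; lat ⌊109.46/10⌋ = 10 → K.
Square: lon ⌊8.69/2⌋ = 4; lat ⌊9.46/1⌋ = 9.

RK49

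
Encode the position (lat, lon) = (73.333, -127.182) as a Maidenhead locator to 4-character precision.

Shift to the Maidenhead origin (180°W, 90°S): lon 52.82, lat 163.33.
Field: lon ⌊52.82/20⌋ = 2 → C; lat ⌊163.33/10⌋ = 16 → Q.
Square: lon ⌊12.82/2⌋ = 6; lat ⌊3.33/1⌋ = 3.

CQ63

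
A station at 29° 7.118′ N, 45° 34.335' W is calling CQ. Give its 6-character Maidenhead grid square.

GL79fc

Add 180° to longitude and 90° to latitude: 134.4278, 119.1186.
Field: lon ⌊134.4278/20⌋ = 6 → G; lat ⌊119.1186/10⌋ = 11 → L.
Square: lon ⌊14.4278/2⌋ = 7; lat ⌊9.1186/1⌋ = 9.
Subsquare: lon ⌊0.4278/0.0833333⌋ = 5 → f; lat ⌊0.1186/0.0416667⌋ = 2 → c.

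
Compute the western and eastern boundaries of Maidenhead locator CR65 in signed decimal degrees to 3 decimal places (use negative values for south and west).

-128.000, -126.000

Field C=2, R=17: +2·20° lon, +17·10° lat → SW at lon -140°, lat 80°.
Square 6, 5: +6·2° lon, +5·1° lat → SW at lon -128°, lat 85°.
Cell spans 2° lon × 1° lat.
west -128.000, east -126.000.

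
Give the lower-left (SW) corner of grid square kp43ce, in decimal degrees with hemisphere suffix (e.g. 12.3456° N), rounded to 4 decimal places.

63.1667° N, 28.1667° E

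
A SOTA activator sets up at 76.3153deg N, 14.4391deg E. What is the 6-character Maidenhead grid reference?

JQ76fh

Offset from 180°W / 90°S: lon 194.4391°, lat 166.3153°.
Field: lon ⌊194.4391/20⌋ = 9 → J; lat ⌊166.3153/10⌋ = 16 → Q.
Square: lon ⌊14.4391/2⌋ = 7; lat ⌊6.3153/1⌋ = 6.
Subsquare: lon ⌊0.4391/0.0833333⌋ = 5 → f; lat ⌊0.3153/0.0416667⌋ = 7 → h.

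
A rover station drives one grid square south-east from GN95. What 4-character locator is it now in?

HN04

Longitude square 9; +1 → 10, wraps to 0, carry into field.
Longitude field G = 6; +1 → 7 = H.
Latitude square 5; −1 → 4.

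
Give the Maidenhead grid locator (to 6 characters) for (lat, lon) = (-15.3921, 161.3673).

Offset from 180°W / 90°S: lon 341.3673°, lat 74.6079°.
Field: 341.3673/20 → 17 → R, 74.6079/10 → 7 → H; chars RH.
Square: 1.3673/2 → 0, 4.6079/1 → 4; chars 04.
Subsquare: 1.3673/0.0833333 → 16 → q, 0.6079/0.0416667 → 14 → o; chars qo.

RH04qo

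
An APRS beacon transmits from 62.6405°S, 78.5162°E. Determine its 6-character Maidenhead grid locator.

MC97gi

Offset from 180°W / 90°S: lon 258.5162°, lat 27.3595°.
Field: 258.5162/20 → 12 → M, 27.3595/10 → 2 → C; chars MC.
Square: 18.5162/2 → 9, 7.3595/1 → 7; chars 97.
Subsquare: 0.5162/0.0833333 → 6 → g, 0.3595/0.0416667 → 8 → i; chars gi.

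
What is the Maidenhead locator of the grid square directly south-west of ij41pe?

IJ41od

Longitude subsquare p = 15; −1 → 14 = o.
Latitude subsquare e = 4; −1 → 3 = d.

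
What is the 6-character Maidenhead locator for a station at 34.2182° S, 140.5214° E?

QF05gs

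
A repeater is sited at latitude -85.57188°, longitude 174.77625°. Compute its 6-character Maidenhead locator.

Shift to the Maidenhead origin (180°W, 90°S): lon 354.7763, lat 4.4281.
Field: lon ⌊354.7763/20⌋ = 17 → R; lat ⌊4.4281/10⌋ = 0 → A.
Square: lon ⌊14.7763/2⌋ = 7; lat ⌊4.4281/1⌋ = 4.
Subsquare: lon ⌊0.7763/0.0833333⌋ = 9 → j; lat ⌊0.4281/0.0416667⌋ = 10 → k.

RA74jk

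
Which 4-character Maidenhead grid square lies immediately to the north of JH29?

Latitude square 9; +1 → 10, wraps to 0, carry into field.
Latitude field H = 7; +1 → 8 = I.
The longitude characters are unchanged.

JI20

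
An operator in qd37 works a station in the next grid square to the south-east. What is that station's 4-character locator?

QD46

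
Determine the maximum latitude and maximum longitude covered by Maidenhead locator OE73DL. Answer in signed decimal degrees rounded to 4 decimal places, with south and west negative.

Field O=14, E=4: +14·20° lon, +4·10° lat → SW at lon 100°, lat -50°.
Square 7, 3: +7·2° lon, +3·1° lat → SW at lon 114°, lat -47°.
Subsquare d=3, l=11: +3·0.0833333° lon, +11·0.0416667° lat → SW at lon 114.25°, lat -46.5417°.
Cell spans 0.0833333° lon × 0.0416667° lat. NE corner is SW corner plus one full cell.
latitude -46.5000, longitude 114.3333.

-46.5000, 114.3333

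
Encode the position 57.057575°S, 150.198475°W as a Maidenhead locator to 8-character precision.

BD42vw66

Offset from 180°W / 90°S: lon 29.80152°, lat 32.94243°.
Field (20°×10°, letters A–R): lon ⌊29.80152/20⌋ = 1 → B; lat ⌊32.94243/10⌋ = 3 → D.
Square (2°×1°, digits 0–9): lon ⌊9.80152/2⌋ = 4; lat ⌊2.94243/1⌋ = 2.
Subsquare (5′×2.5′, letters a–x): lon ⌊1.80152/0.0833333⌋ = 21 → v; lat ⌊0.94243/0.0416667⌋ = 22 → w.
Extended square (30″×15″, digits 0–9): lon ⌊0.05152/0.00833333⌋ = 6; lat ⌊0.02576/0.00416667⌋ = 6.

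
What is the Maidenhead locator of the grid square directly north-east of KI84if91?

Longitude extended square 9; +1 → 10, wraps to 0, carry into subsquare.
Longitude subsquare i = 8; +1 → 9 = j.
Latitude extended square 1; +1 → 2.

KI84jf02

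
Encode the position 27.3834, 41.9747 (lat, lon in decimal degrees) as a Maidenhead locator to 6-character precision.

LL07xj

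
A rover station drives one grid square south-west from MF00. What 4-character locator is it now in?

Longitude square 0; −1 → -1, wraps to 9, carry into field.
Longitude field M = 12; −1 → 11 = L.
Latitude square 0; −1 → -1, wraps to 9, carry into field.
Latitude field F = 5; −1 → 4 = E.

LE99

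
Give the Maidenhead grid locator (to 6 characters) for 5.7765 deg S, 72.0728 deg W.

FI34xf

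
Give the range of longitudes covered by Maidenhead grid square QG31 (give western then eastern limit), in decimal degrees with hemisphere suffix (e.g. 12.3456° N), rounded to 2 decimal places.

146.00° E, 148.00° E

Field Q=16, G=6: +16·20° lon, +6·10° lat → SW at lon 140°, lat -30°.
Square 3, 1: +3·2° lon, +1·1° lat → SW at lon 146°, lat -29°.
Cell spans 2° lon × 1° lat.
west 146.00° E, east 148.00° E.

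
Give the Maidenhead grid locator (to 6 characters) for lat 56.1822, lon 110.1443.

Offset from 180°W / 90°S: lon 290.1443°, lat 146.1822°.
Field: lon ⌊290.1443/20⌋ = 14 → O; lat ⌊146.1822/10⌋ = 14 → O.
Square: lon ⌊10.1443/2⌋ = 5; lat ⌊6.1822/1⌋ = 6.
Subsquare: lon ⌊0.1443/0.0833333⌋ = 1 → b; lat ⌊0.1822/0.0416667⌋ = 4 → e.

OO56be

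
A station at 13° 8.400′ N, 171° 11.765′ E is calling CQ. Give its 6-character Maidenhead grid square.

Shift to the Maidenhead origin (180°W, 90°S): lon 351.1961, lat 103.1400.
Field (20°×10°, letters A–R): lon ⌊351.1961/20⌋ = 17 → R; lat ⌊103.1400/10⌋ = 10 → K.
Square (2°×1°, digits 0–9): lon ⌊11.1961/2⌋ = 5; lat ⌊3.1400/1⌋ = 3.
Subsquare (5′×2.5′, letters a–x): lon ⌊1.1961/0.0833333⌋ = 14 → o; lat ⌊0.1400/0.0416667⌋ = 3 → d.

RK53od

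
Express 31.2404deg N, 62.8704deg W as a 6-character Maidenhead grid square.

Offset from 180°W / 90°S: lon 117.1296°, lat 121.2404°.
Field: lon ⌊117.1296/20⌋ = 5 → F; lat ⌊121.2404/10⌋ = 12 → M.
Square: lon ⌊17.1296/2⌋ = 8; lat ⌊1.2404/1⌋ = 1.
Subsquare: lon ⌊1.1296/0.0833333⌋ = 13 → n; lat ⌊0.2404/0.0416667⌋ = 5 → f.

FM81nf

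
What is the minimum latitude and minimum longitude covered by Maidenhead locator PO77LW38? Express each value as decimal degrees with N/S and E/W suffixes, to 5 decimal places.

Field P=15, O=14: +15·20° lon, +14·10° lat → SW at lon 120°, lat 50°.
Square 7, 7: +7·2° lon, +7·1° lat → SW at lon 134°, lat 57°.
Subsquare l=11, w=22: +11·0.0833333° lon, +22·0.0416667° lat → SW at lon 134.917°, lat 57.9167°.
Extended square 3, 8: +3·0.00833333° lon, +8·0.00416667° lat → SW at lon 134.942°, lat 57.95°.
latitude 57.95000° N, longitude 134.94167° E.

57.95000° N, 134.94167° E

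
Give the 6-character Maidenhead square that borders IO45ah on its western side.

IO35xh

Longitude subsquare a = 0; −1 → -1, wraps to 23 = x, carry into square.
Longitude square 4; −1 → 3.
The latitude characters are unchanged.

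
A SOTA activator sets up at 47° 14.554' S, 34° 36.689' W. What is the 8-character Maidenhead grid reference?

Offset from 180°W / 90°S: lon 145.38852°, lat 42.75743°.
Field: lon ⌊145.38852/20⌋ = 7 → H; lat ⌊42.75743/10⌋ = 4 → E.
Square: lon ⌊5.38852/2⌋ = 2; lat ⌊2.75743/1⌋ = 2.
Subsquare: lon ⌊1.38852/0.0833333⌋ = 16 → q; lat ⌊0.75743/0.0416667⌋ = 18 → s.
Extended square: lon ⌊0.05518/0.00833333⌋ = 6; lat ⌊0.00743/0.00416667⌋ = 1.

HE22qs61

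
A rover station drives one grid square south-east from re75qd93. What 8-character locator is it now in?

RE75rd02

Longitude extended square 9; +1 → 10, wraps to 0, carry into subsquare.
Longitude subsquare q = 16; +1 → 17 = r.
Latitude extended square 3; −1 → 2.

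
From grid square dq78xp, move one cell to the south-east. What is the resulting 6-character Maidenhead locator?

DQ88ao

Longitude subsquare x = 23; +1 → 24, wraps to 0 = a, carry into square.
Longitude square 7; +1 → 8.
Latitude subsquare p = 15; −1 → 14 = o.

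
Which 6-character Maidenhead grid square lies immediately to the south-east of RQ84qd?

RQ84rc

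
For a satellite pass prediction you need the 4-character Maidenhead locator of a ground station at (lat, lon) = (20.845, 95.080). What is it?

Offset from 180°W / 90°S: lon 275.08°, lat 110.84°.
Field: 275.08/20 → 13 → N, 110.84/10 → 11 → L; chars NL.
Square: 15.08/2 → 7, 0.84/1 → 0; chars 70.

NL70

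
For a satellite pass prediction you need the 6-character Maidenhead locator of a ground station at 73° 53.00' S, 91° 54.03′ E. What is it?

NB56wc

Shift to the Maidenhead origin (180°W, 90°S): lon 271.9005, lat 16.1167.
Field: lon ⌊271.9005/20⌋ = 13 → N; lat ⌊16.1167/10⌋ = 1 → B.
Square: lon ⌊11.9005/2⌋ = 5; lat ⌊6.1167/1⌋ = 6.
Subsquare: lon ⌊1.9005/0.0833333⌋ = 22 → w; lat ⌊0.1167/0.0416667⌋ = 2 → c.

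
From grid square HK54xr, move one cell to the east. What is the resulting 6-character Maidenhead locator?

HK64ar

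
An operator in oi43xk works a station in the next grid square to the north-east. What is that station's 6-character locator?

OI53al

Longitude subsquare x = 23; +1 → 24, wraps to 0 = a, carry into square.
Longitude square 4; +1 → 5.
Latitude subsquare k = 10; +1 → 11 = l.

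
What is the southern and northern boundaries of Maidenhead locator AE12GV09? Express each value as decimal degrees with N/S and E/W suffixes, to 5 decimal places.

47.08750° S, 47.08333° S

Field A=0, E=4: +0·20° lon, +4·10° lat → SW at lon -180°, lat -50°.
Square 1, 2: +1·2° lon, +2·1° lat → SW at lon -178°, lat -48°.
Subsquare g=6, v=21: +6·0.0833333° lon, +21·0.0416667° lat → SW at lon -177.5°, lat -47.125°.
Extended square 0, 9: +0·0.00833333° lon, +9·0.00416667° lat → SW at lon -177.5°, lat -47.0875°.
Cell spans 0.00833333° lon × 0.00416667° lat.
south 47.08750° S, north 47.08333° S.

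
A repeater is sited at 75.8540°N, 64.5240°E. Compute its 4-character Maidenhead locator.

Add 180° to longitude and 90° to latitude: 244.52, 165.85.
Field: lon ⌊244.52/20⌋ = 12 → M; lat ⌊165.85/10⌋ = 16 → Q.
Square: lon ⌊4.52/2⌋ = 2; lat ⌊5.85/1⌋ = 5.

MQ25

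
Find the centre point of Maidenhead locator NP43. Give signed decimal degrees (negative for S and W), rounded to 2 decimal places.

63.50, 89.00

Field N=13, P=15: +13·20° lon, +15·10° lat → SW at lon 80°, lat 60°.
Square 4, 3: +4·2° lon, +3·1° lat → SW at lon 88°, lat 63°.
Cell spans 2° lon × 1° lat. Centre is SW corner plus half of each.
latitude 63.50, longitude 89.00.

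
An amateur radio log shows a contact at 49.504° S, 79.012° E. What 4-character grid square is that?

ME90

Shift to the Maidenhead origin (180°W, 90°S): lon 259.01, lat 40.50.
Field (20°×10°, letters A–R): lon ⌊259.01/20⌋ = 12 → M; lat ⌊40.50/10⌋ = 4 → E.
Square (2°×1°, digits 0–9): lon ⌊19.01/2⌋ = 9; lat ⌊0.50/1⌋ = 0.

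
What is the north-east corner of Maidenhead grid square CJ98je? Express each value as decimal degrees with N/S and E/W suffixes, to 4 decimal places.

8.2083° N, 121.1667° W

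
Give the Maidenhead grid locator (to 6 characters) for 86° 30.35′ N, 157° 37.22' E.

QR86tm

Add 180° to longitude and 90° to latitude: 337.6203, 176.5058.
Field (20°×10°, letters A–R): 337.6203/20 → 16 → Q, 176.5058/10 → 17 → R; chars QR.
Square (2°×1°, digits 0–9): 17.6203/2 → 8, 6.5058/1 → 6; chars 86.
Subsquare (5′×2.5′, letters a–x): 1.6203/0.0833333 → 19 → t, 0.5058/0.0416667 → 12 → m; chars tm.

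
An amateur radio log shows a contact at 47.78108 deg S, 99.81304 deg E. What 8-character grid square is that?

Shift to the Maidenhead origin (180°W, 90°S): lon 279.81304, lat 42.21892.
Field: 279.81304/20 → 13 → N, 42.21892/10 → 4 → E; chars NE.
Square: 19.81304/2 → 9, 2.21892/1 → 2; chars 92.
Subsquare: 1.81304/0.0833333 → 21 → v, 0.21892/0.0416667 → 5 → f; chars vf.
Extended square: 0.06304/0.00833333 → 7, 0.01059/0.00416667 → 2; chars 72.

NE92vf72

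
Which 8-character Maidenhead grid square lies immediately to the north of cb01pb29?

CB01pc20

Latitude extended square 9; +1 → 10, wraps to 0, carry into subsquare.
Latitude subsquare b = 1; +1 → 2 = c.
The longitude characters are unchanged.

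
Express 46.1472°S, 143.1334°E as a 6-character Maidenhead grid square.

QE13nu

Offset from 180°W / 90°S: lon 323.1334°, lat 43.8528°.
Field: 323.1334/20 → 16 → Q, 43.8528/10 → 4 → E; chars QE.
Square: 3.1334/2 → 1, 3.8528/1 → 3; chars 13.
Subsquare: 1.1334/0.0833333 → 13 → n, 0.8528/0.0416667 → 20 → u; chars nu.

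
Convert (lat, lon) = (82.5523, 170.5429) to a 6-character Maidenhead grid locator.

Add 180° to longitude and 90° to latitude: 350.5429, 172.5523.
Field: 350.5429/20 → 17 → R, 172.5523/10 → 17 → R; chars RR.
Square: 10.5429/2 → 5, 2.5523/1 → 2; chars 52.
Subsquare: 0.5429/0.0833333 → 6 → g, 0.5523/0.0416667 → 13 → n; chars gn.

RR52gn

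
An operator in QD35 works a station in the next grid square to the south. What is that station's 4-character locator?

Latitude square 5; −1 → 4.
The longitude characters are unchanged.

QD34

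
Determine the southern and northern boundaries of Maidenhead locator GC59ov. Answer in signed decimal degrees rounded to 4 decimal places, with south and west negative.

-60.1250, -60.0833

Field G=6, C=2: +6·20° lon, +2·10° lat → SW at lon -60°, lat -70°.
Square 5, 9: +5·2° lon, +9·1° lat → SW at lon -50°, lat -61°.
Subsquare o=14, v=21: +14·0.0833333° lon, +21·0.0416667° lat → SW at lon -48.8333°, lat -60.125°.
Cell spans 0.0833333° lon × 0.0416667° lat.
south -60.1250, north -60.0833.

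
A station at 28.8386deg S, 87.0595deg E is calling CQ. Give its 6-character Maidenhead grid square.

Offset from 180°W / 90°S: lon 267.0595°, lat 61.1614°.
Field: 267.0595/20 → 13 → N, 61.1614/10 → 6 → G; chars NG.
Square: 7.0595/2 → 3, 1.1614/1 → 1; chars 31.
Subsquare: 1.0595/0.0833333 → 12 → m, 0.1614/0.0416667 → 3 → d; chars md.

NG31md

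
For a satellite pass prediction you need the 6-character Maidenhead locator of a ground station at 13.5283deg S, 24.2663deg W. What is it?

HH76ul

Add 180° to longitude and 90° to latitude: 155.7337, 76.4717.
Field: 155.7337/20 → 7 → H, 76.4717/10 → 7 → H; chars HH.
Square: 15.7337/2 → 7, 6.4717/1 → 6; chars 76.
Subsquare: 1.7337/0.0833333 → 20 → u, 0.4717/0.0416667 → 11 → l; chars ul.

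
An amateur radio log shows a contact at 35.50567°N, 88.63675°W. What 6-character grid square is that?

EM55qm

Offset from 180°W / 90°S: lon 91.3632°, lat 125.5057°.
Field: lon ⌊91.3632/20⌋ = 4 → E; lat ⌊125.5057/10⌋ = 12 → M.
Square: lon ⌊11.3632/2⌋ = 5; lat ⌊5.5057/1⌋ = 5.
Subsquare: lon ⌊1.3632/0.0833333⌋ = 16 → q; lat ⌊0.5057/0.0416667⌋ = 12 → m.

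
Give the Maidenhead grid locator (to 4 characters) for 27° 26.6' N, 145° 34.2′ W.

BL77

Shift to the Maidenhead origin (180°W, 90°S): lon 34.43, lat 117.44.
Field: lon ⌊34.43/20⌋ = 1 → B; lat ⌊117.44/10⌋ = 11 → L.
Square: lon ⌊14.43/2⌋ = 7; lat ⌊7.44/1⌋ = 7.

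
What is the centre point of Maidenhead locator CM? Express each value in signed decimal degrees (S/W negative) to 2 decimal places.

35.00, -130.00

Field C=2, M=12: +2·20° lon, +12·10° lat → SW at lon -140°, lat 30°.
Cell spans 20° lon × 10° lat. Centre is SW corner plus half of each.
latitude 35.00, longitude -130.00.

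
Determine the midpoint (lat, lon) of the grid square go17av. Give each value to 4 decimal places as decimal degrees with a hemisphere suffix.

57.8958° N, 57.9583° W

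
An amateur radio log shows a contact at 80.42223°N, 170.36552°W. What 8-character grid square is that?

Offset from 180°W / 90°S: lon 9.63448°, lat 170.42223°.
Field: 9.63448/20 → 0 → A, 170.42223/10 → 17 → R; chars AR.
Square: 9.63448/2 → 4, 0.42223/1 → 0; chars 40.
Subsquare: 1.63448/0.0833333 → 19 → t, 0.42223/0.0416667 → 10 → k; chars tk.
Extended square: 0.05115/0.00833333 → 6, 0.00556/0.00416667 → 1; chars 61.

AR40tk61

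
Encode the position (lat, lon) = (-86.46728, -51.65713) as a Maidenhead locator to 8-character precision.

GA43em17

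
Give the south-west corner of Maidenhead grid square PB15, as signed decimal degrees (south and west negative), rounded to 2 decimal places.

-75.00, 122.00

Field P=15, B=1: +15·20° lon, +1·10° lat → SW at lon 120°, lat -80°.
Square 1, 5: +1·2° lon, +5·1° lat → SW at lon 122°, lat -75°.
latitude -75.00, longitude 122.00.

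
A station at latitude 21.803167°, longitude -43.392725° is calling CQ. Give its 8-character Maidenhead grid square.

GL81ht22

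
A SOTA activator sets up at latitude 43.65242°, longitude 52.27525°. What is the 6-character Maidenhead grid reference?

Offset from 180°W / 90°S: lon 232.2752°, lat 133.6524°.
Field: 232.2752/20 → 11 → L, 133.6524/10 → 13 → N; chars LN.
Square: 12.2752/2 → 6, 3.6524/1 → 3; chars 63.
Subsquare: 0.2752/0.0833333 → 3 → d, 0.6524/0.0416667 → 15 → p; chars dp.

LN63dp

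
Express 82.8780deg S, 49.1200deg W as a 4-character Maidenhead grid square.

GA57

Add 180° to longitude and 90° to latitude: 130.88, 7.12.
Field: lon ⌊130.88/20⌋ = 6 → G; lat ⌊7.12/10⌋ = 0 → A.
Square: lon ⌊10.88/2⌋ = 5; lat ⌊7.12/1⌋ = 7.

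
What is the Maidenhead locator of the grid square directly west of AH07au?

RH97xu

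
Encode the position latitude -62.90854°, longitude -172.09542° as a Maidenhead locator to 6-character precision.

AC37wc

Shift to the Maidenhead origin (180°W, 90°S): lon 7.9046, lat 27.0915.
Field: lon ⌊7.9046/20⌋ = 0 → A; lat ⌊27.0915/10⌋ = 2 → C.
Square: lon ⌊7.9046/2⌋ = 3; lat ⌊7.0915/1⌋ = 7.
Subsquare: lon ⌊1.9046/0.0833333⌋ = 22 → w; lat ⌊0.0915/0.0416667⌋ = 2 → c.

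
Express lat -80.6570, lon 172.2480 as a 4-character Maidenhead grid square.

RA69

Offset from 180°W / 90°S: lon 352.25°, lat 9.34°.
Field: 352.25/20 → 17 → R, 9.34/10 → 0 → A; chars RA.
Square: 12.25/2 → 6, 9.34/1 → 9; chars 69.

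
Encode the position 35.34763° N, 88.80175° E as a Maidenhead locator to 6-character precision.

Shift to the Maidenhead origin (180°W, 90°S): lon 268.8017, lat 125.3476.
Field (20°×10°, letters A–R): 268.8017/20 → 13 → N, 125.3476/10 → 12 → M; chars NM.
Square (2°×1°, digits 0–9): 8.8017/2 → 4, 5.3476/1 → 5; chars 45.
Subsquare (5′×2.5′, letters a–x): 0.8017/0.0833333 → 9 → j, 0.3476/0.0416667 → 8 → i; chars ji.

NM45ji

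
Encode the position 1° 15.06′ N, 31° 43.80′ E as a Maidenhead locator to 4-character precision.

KJ51

Offset from 180°W / 90°S: lon 211.73°, lat 91.25°.
Field: 211.73/20 → 10 → K, 91.25/10 → 9 → J; chars KJ.
Square: 11.73/2 → 5, 1.25/1 → 1; chars 51.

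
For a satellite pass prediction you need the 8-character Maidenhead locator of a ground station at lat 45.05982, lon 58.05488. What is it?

Shift to the Maidenhead origin (180°W, 90°S): lon 238.05488, lat 135.05982.
Field: lon ⌊238.05488/20⌋ = 11 → L; lat ⌊135.05982/10⌋ = 13 → N.
Square: lon ⌊18.05488/2⌋ = 9; lat ⌊5.05982/1⌋ = 5.
Subsquare: lon ⌊0.05488/0.0833333⌋ = 0 → a; lat ⌊0.05982/0.0416667⌋ = 1 → b.
Extended square: lon ⌊0.05488/0.00833333⌋ = 6; lat ⌊0.01815/0.00416667⌋ = 4.

LN95ab64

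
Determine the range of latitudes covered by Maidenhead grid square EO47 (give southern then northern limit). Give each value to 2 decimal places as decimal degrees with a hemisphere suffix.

57.00° N, 58.00° N

Field E=4, O=14: +4·20° lon, +14·10° lat → SW at lon -100°, lat 50°.
Square 4, 7: +4·2° lon, +7·1° lat → SW at lon -92°, lat 57°.
Cell spans 2° lon × 1° lat.
south 57.00° N, north 58.00° N.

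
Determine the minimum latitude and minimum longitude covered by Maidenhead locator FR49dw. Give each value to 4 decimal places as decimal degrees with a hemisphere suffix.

89.9167° N, 71.7500° W

Field F=5, R=17: +5·20° lon, +17·10° lat → SW at lon -80°, lat 80°.
Square 4, 9: +4·2° lon, +9·1° lat → SW at lon -72°, lat 89°.
Subsquare d=3, w=22: +3·0.0833333° lon, +22·0.0416667° lat → SW at lon -71.75°, lat 89.9167°.
latitude 89.9167° N, longitude 71.7500° W.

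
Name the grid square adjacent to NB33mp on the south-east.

NB33no

Longitude subsquare m = 12; +1 → 13 = n.
Latitude subsquare p = 15; −1 → 14 = o.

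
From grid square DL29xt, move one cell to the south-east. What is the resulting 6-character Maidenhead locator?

DL39as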